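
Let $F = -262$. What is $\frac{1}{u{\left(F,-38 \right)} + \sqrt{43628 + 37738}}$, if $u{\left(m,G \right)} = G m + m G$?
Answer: $\frac{9956}{198203189} - \frac{\sqrt{81366}}{396406378} \approx 4.9512 \cdot 10^{-5}$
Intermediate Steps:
$u{\left(m,G \right)} = 2 G m$ ($u{\left(m,G \right)} = G m + G m = 2 G m$)
$\frac{1}{u{\left(F,-38 \right)} + \sqrt{43628 + 37738}} = \frac{1}{2 \left(-38\right) \left(-262\right) + \sqrt{43628 + 37738}} = \frac{1}{19912 + \sqrt{81366}}$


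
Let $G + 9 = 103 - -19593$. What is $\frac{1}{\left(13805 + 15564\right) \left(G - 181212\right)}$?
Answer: $- \frac{1}{4743827725} \approx -2.108 \cdot 10^{-10}$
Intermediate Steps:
$G = 19687$ ($G = -9 + \left(103 - -19593\right) = -9 + \left(103 + 19593\right) = -9 + 19696 = 19687$)
$\frac{1}{\left(13805 + 15564\right) \left(G - 181212\right)} = \frac{1}{\left(13805 + 15564\right) \left(19687 - 181212\right)} = \frac{1}{29369 \left(-161525\right)} = \frac{1}{-4743827725} = - \frac{1}{4743827725}$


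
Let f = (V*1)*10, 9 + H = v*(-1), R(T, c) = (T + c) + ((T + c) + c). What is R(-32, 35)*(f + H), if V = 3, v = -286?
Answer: 12587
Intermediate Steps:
R(T, c) = 2*T + 3*c (R(T, c) = (T + c) + (T + 2*c) = 2*T + 3*c)
H = 277 (H = -9 - 286*(-1) = -9 + 286 = 277)
f = 30 (f = (3*1)*10 = 3*10 = 30)
R(-32, 35)*(f + H) = (2*(-32) + 3*35)*(30 + 277) = (-64 + 105)*307 = 41*307 = 12587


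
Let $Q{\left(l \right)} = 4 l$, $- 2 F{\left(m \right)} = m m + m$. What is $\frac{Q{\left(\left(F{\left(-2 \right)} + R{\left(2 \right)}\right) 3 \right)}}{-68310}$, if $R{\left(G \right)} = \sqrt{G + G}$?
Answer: $- \frac{2}{11385} \approx -0.00017567$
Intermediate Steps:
$F{\left(m \right)} = - \frac{m}{2} - \frac{m^{2}}{2}$ ($F{\left(m \right)} = - \frac{m m + m}{2} = - \frac{m^{2} + m}{2} = - \frac{m + m^{2}}{2} = - \frac{m}{2} - \frac{m^{2}}{2}$)
$R{\left(G \right)} = \sqrt{2} \sqrt{G}$ ($R{\left(G \right)} = \sqrt{2 G} = \sqrt{2} \sqrt{G}$)
$\frac{Q{\left(\left(F{\left(-2 \right)} + R{\left(2 \right)}\right) 3 \right)}}{-68310} = \frac{4 \left(\left(- \frac{1}{2}\right) \left(-2\right) \left(1 - 2\right) + \sqrt{2} \sqrt{2}\right) 3}{-68310} = 4 \left(\left(- \frac{1}{2}\right) \left(-2\right) \left(-1\right) + 2\right) 3 \left(- \frac{1}{68310}\right) = 4 \left(-1 + 2\right) 3 \left(- \frac{1}{68310}\right) = 4 \cdot 1 \cdot 3 \left(- \frac{1}{68310}\right) = 4 \cdot 3 \left(- \frac{1}{68310}\right) = 12 \left(- \frac{1}{68310}\right) = - \frac{2}{11385}$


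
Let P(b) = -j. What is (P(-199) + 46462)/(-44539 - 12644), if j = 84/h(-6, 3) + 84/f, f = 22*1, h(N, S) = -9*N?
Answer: -4599206/5661117 ≈ -0.81242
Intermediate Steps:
f = 22
j = 532/99 (j = 84/((-9*(-6))) + 84/22 = 84/54 + 84*(1/22) = 84*(1/54) + 42/11 = 14/9 + 42/11 = 532/99 ≈ 5.3737)
P(b) = -532/99 (P(b) = -1*532/99 = -532/99)
(P(-199) + 46462)/(-44539 - 12644) = (-532/99 + 46462)/(-44539 - 12644) = (4599206/99)/(-57183) = (4599206/99)*(-1/57183) = -4599206/5661117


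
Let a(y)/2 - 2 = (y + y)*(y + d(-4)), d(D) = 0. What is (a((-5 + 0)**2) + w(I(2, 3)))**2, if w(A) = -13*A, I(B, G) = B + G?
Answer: 5948721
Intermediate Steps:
a(y) = 4 + 4*y**2 (a(y) = 4 + 2*((y + y)*(y + 0)) = 4 + 2*((2*y)*y) = 4 + 2*(2*y**2) = 4 + 4*y**2)
(a((-5 + 0)**2) + w(I(2, 3)))**2 = ((4 + 4*((-5 + 0)**2)**2) - 13*(2 + 3))**2 = ((4 + 4*((-5)**2)**2) - 13*5)**2 = ((4 + 4*25**2) - 65)**2 = ((4 + 4*625) - 65)**2 = ((4 + 2500) - 65)**2 = (2504 - 65)**2 = 2439**2 = 5948721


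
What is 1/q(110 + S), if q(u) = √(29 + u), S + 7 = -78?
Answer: √6/18 ≈ 0.13608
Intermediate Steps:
S = -85 (S = -7 - 78 = -85)
1/q(110 + S) = 1/(√(29 + (110 - 85))) = 1/(√(29 + 25)) = 1/(√54) = 1/(3*√6) = √6/18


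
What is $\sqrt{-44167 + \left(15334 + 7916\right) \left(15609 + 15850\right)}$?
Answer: $\sqrt{731377583} \approx 27044.0$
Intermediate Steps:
$\sqrt{-44167 + \left(15334 + 7916\right) \left(15609 + 15850\right)} = \sqrt{-44167 + 23250 \cdot 31459} = \sqrt{-44167 + 731421750} = \sqrt{731377583}$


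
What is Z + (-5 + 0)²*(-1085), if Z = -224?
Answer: -27349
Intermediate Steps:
Z + (-5 + 0)²*(-1085) = -224 + (-5 + 0)²*(-1085) = -224 + (-5)²*(-1085) = -224 + 25*(-1085) = -224 - 27125 = -27349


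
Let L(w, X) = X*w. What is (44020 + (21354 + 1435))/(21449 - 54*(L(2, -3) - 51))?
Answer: 66809/24527 ≈ 2.7239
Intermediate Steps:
(44020 + (21354 + 1435))/(21449 - 54*(L(2, -3) - 51)) = (44020 + (21354 + 1435))/(21449 - 54*(-3*2 - 51)) = (44020 + 22789)/(21449 - 54*(-6 - 51)) = 66809/(21449 - 54*(-57)) = 66809/(21449 + 3078) = 66809/24527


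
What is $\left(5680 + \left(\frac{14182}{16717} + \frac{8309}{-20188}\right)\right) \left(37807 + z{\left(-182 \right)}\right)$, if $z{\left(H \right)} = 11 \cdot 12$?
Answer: $\frac{10390135433570211}{48211828} \approx 2.1551 \cdot 10^{8}$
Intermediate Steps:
$z{\left(H \right)} = 132$
$\left(5680 + \left(\frac{14182}{16717} + \frac{8309}{-20188}\right)\right) \left(37807 + z{\left(-182 \right)}\right) = \left(5680 + \left(\frac{14182}{16717} + \frac{8309}{-20188}\right)\right) \left(37807 + 132\right) = \left(5680 + \left(14182 \cdot \frac{1}{16717} + 8309 \left(- \frac{1}{20188}\right)\right)\right) 37939 = \left(5680 + \left(\frac{14182}{16717} - \frac{1187}{2884}\right)\right) 37939 = \left(5680 + \frac{21057809}{48211828}\right) 37939 = \frac{273864240849}{48211828} \cdot 37939 = \frac{10390135433570211}{48211828}$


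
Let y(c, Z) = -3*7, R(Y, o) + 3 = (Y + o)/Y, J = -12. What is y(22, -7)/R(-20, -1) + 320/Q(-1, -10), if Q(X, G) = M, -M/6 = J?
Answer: 1780/117 ≈ 15.214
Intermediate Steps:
M = 72 (M = -6*(-12) = 72)
Q(X, G) = 72
R(Y, o) = -3 + (Y + o)/Y
y(c, Z) = -21
y(22, -7)/R(-20, -1) + 320/Q(-1, -10) = -21/(-2 - 1/(-20)) + 320/72 = -21/(-2 - 1*(-1/20)) + 320*(1/72) = -21/(-2 + 1/20) + 40/9 = -21/(-39/20) + 40/9 = -21*(-20/39) + 40/9 = 140/13 + 40/9 = 1780/117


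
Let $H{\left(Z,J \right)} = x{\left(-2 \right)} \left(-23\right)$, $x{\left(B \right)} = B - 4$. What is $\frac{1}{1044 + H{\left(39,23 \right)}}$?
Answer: $\frac{1}{1182} \approx 0.00084602$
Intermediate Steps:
$x{\left(B \right)} = -4 + B$
$H{\left(Z,J \right)} = 138$ ($H{\left(Z,J \right)} = \left(-4 - 2\right) \left(-23\right) = \left(-6\right) \left(-23\right) = 138$)
$\frac{1}{1044 + H{\left(39,23 \right)}} = \frac{1}{1044 + 138} = \frac{1}{1182}$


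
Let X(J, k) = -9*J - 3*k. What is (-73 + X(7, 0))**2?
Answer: 18496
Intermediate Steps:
(-73 + X(7, 0))**2 = (-73 + (-9*7 - 3*0))**2 = (-73 + (-63 + 0))**2 = (-73 - 63)**2 = (-136)**2 = 18496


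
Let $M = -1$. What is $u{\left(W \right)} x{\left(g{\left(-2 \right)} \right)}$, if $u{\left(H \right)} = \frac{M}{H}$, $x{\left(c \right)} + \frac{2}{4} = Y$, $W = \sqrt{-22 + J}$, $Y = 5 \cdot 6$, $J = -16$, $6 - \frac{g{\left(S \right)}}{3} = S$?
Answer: $\frac{59 i \sqrt{38}}{76} \approx 4.7855 i$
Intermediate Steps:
$g{\left(S \right)} = 18 - 3 S$
$Y = 30$
$W = i \sqrt{38}$ ($W = \sqrt{-22 - 16} = \sqrt{-38} = i \sqrt{38} \approx 6.1644 i$)
$x{\left(c \right)} = \frac{59}{2}$ ($x{\left(c \right)} = - \frac{1}{2} + 30 = \frac{59}{2}$)
$u{\left(H \right)} = - \frac{1}{H}$
$u{\left(W \right)} x{\left(g{\left(-2 \right)} \right)} = - \frac{1}{i \sqrt{38}} \cdot \frac{59}{2} = - \frac{\left(-1\right) i \sqrt{38}}{38} \cdot \frac{59}{2} = \frac{i \sqrt{38}}{38} \cdot \frac{59}{2} = \frac{59 i \sqrt{38}}{76}$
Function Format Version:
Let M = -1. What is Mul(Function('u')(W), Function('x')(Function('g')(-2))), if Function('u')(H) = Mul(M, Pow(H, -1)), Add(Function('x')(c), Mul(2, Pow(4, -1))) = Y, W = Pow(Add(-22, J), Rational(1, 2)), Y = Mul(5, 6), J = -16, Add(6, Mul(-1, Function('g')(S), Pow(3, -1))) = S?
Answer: Mul(Rational(59, 76), I, Pow(38, Rational(1, 2))) ≈ Mul(4.7855, I)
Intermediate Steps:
Function('g')(S) = Add(18, Mul(-3, S))
Y = 30
W = Mul(I, Pow(38, Rational(1, 2))) (W = Pow(Add(-22, -16), Rational(1, 2)) = Pow(-38, Rational(1, 2)) = Mul(I, Pow(38, Rational(1, 2))) ≈ Mul(6.1644, I))
Function('x')(c) = Rational(59, 2) (Function('x')(c) = Add(Rational(-1, 2), 30) = Rational(59, 2))
Function('u')(H) = Mul(-1, Pow(H, -1))
Mul(Function('u')(W), Function('x')(Function('g')(-2))) = Mul(Mul(-1, Pow(Mul(I, Pow(38, Rational(1, 2))), -1)), Rational(59, 2)) = Mul(Mul(-1, Mul(Rational(-1, 38), I, Pow(38, Rational(1, 2)))), Rational(59, 2)) = Mul(Mul(Rational(1, 38), I, Pow(38, Rational(1, 2))), Rational(59, 2)) = Mul(Rational(59, 76), I, Pow(38, Rational(1, 2)))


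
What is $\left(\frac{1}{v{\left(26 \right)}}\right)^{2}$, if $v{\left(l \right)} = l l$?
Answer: $\frac{1}{456976} \approx 2.1883 \cdot 10^{-6}$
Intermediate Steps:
$v{\left(l \right)} = l^{2}$
$\left(\frac{1}{v{\left(26 \right)}}\right)^{2} = \left(\frac{1}{26^{2}}\right)^{2} = \left(\frac{1}{676}\right)^{2} = \frac{1}{456976}$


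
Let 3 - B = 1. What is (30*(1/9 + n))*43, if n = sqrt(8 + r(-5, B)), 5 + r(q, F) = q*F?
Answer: 430/3 + 1290*I*sqrt(7) ≈ 143.33 + 3413.0*I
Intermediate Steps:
B = 2 (B = 3 - 1*1 = 3 - 1 = 2)
r(q, F) = -5 + F*q (r(q, F) = -5 + q*F = -5 + F*q)
n = I*sqrt(7) (n = sqrt(8 + (-5 + 2*(-5))) = sqrt(8 + (-5 - 10)) = sqrt(8 - 15) = sqrt(-7) = I*sqrt(7) ≈ 2.6458*I)
(30*(1/9 + n))*43 = (30*(1/9 + I*sqrt(7)))*43 = (10/3 + 30*I*sqrt(7))*43 = 430/3 + 1290*I*sqrt(7)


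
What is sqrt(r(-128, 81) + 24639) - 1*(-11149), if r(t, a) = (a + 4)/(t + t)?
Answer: 11149 + sqrt(6307499)/16 ≈ 11306.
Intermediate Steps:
r(t, a) = (4 + a)/(2*t) (r(t, a) = (4 + a)/((2*t)) = (4 + a)*(1/(2*t)) = (4 + a)/(2*t))
sqrt(r(-128, 81) + 24639) - 1*(-11149) = sqrt((1/2)*(4 + 81)/(-128) + 24639) - 1*(-11149) = sqrt((1/2)*(-1/128)*85 + 24639) + 11149 = sqrt(-85/256 + 24639) + 11149 = sqrt(6307499/256) + 11149 = sqrt(6307499)/16 + 11149 = 11149 + sqrt(6307499)/16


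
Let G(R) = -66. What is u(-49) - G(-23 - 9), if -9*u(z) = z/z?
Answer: 593/9 ≈ 65.889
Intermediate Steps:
u(z) = -⅑ (u(z) = -z/(9*z) = -⅑*1 = -⅑)
u(-49) - G(-23 - 9) = -⅑ - 1*(-66) = -⅑ + 66 = 593/9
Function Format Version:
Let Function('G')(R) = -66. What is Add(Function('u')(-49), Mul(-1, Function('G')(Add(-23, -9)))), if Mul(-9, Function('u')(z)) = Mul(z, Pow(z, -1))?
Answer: Rational(593, 9) ≈ 65.889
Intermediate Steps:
Function('u')(z) = Rational(-1, 9) (Function('u')(z) = Mul(Rational(-1, 9), Mul(z, Pow(z, -1))) = Mul(Rational(-1, 9), 1) = Rational(-1, 9))
Add(Function('u')(-49), Mul(-1, Function('G')(Add(-23, -9)))) = Add(Rational(-1, 9), Mul(-1, -66)) = Add(Rational(-1, 9), 66) = Rational(593, 9)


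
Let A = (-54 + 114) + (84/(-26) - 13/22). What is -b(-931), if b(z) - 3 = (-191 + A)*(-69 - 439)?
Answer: -9794415/143 ≈ -68492.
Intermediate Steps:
A = 16067/286 (A = 60 + (84*(-1/26) - 13*1/22) = 60 + (-42/13 - 13/22) = 60 - 1093/286 = 16067/286 ≈ 56.178)
b(z) = 9794415/143 (b(z) = 3 + (-191 + 16067/286)*(-69 - 439) = 3 - 38559/286*(-508) = 3 + 9793986/143 = 9794415/143)
-b(-931) = -1*9794415/143 = -9794415/143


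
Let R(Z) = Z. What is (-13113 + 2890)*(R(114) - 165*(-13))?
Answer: -23093757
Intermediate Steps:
(-13113 + 2890)*(R(114) - 165*(-13)) = (-13113 + 2890)*(114 - 165*(-13)) = -10223*(114 + 2145) = -10223*2259 = -23093757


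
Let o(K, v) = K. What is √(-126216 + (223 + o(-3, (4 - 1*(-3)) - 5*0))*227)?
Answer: 2*I*√19069 ≈ 276.18*I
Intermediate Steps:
√(-126216 + (223 + o(-3, (4 - 1*(-3)) - 5*0))*227) = √(-126216 + (223 - 3)*227) = √(-126216 + 220*227) = √(-126216 + 49940) = √(-76276) = 2*I*√19069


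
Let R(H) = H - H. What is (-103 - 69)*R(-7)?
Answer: 0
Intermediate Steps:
R(H) = 0
(-103 - 69)*R(-7) = (-103 - 69)*0 = -172*0 = 0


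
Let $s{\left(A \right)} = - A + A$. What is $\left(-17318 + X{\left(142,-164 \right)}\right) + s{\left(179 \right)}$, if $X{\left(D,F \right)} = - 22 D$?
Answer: $-20442$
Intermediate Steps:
$s{\left(A \right)} = 0$
$\left(-17318 + X{\left(142,-164 \right)}\right) + s{\left(179 \right)} = \left(-17318 - 3124\right) + 0 = -20442 + 0 = -20442$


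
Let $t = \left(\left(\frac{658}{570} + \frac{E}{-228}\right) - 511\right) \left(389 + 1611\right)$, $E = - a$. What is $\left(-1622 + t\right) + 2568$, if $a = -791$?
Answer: $- \frac{58463978}{57} \approx -1.0257 \cdot 10^{6}$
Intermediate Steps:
$E = 791$ ($E = \left(-1\right) \left(-791\right) = 791$)
$t = - \frac{58517900}{57}$ ($t = \left(\left(\frac{658}{570} + \frac{791}{-228}\right) - 511\right) \left(389 + 1611\right) = \left(\left(658 \cdot \frac{1}{570} + 791 \left(- \frac{1}{228}\right)\right) - 511\right) 2000 = \left(\left(\frac{329}{285} - \frac{791}{228}\right) - 511\right) 2000 = \left(- \frac{2639}{1140} - 511\right) 2000 = \left(- \frac{585179}{1140}\right) 2000 = - \frac{58517900}{57} \approx -1.0266 \cdot 10^{6}$)
$\left(-1622 + t\right) + 2568 = \left(-1622 - \frac{58517900}{57}\right) + 2568 = - \frac{58610354}{57} + 2568 = - \frac{58463978}{57}$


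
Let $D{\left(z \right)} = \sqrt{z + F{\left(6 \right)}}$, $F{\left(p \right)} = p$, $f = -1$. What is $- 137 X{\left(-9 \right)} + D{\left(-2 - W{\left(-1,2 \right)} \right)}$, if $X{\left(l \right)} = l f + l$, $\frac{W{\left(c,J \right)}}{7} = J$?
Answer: $i \sqrt{10} \approx 3.1623 i$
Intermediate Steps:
$W{\left(c,J \right)} = 7 J$
$X{\left(l \right)} = 0$ ($X{\left(l \right)} = l \left(-1\right) + l = - l + l = 0$)
$D{\left(z \right)} = \sqrt{6 + z}$ ($D{\left(z \right)} = \sqrt{z + 6} = \sqrt{6 + z}$)
$- 137 X{\left(-9 \right)} + D{\left(-2 - W{\left(-1,2 \right)} \right)} = \left(-137\right) 0 + \sqrt{6 - \left(2 + 7 \cdot 2\right)} = 0 + \sqrt{6 - 16} = 0 + \sqrt{-10} = 0 + i \sqrt{10} = i \sqrt{10}$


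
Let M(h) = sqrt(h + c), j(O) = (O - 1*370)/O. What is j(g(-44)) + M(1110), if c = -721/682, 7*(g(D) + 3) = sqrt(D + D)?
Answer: 54919/529 + sqrt(515795918)/682 + 5180*I*sqrt(22)/529 ≈ 137.12 + 45.929*I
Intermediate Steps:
g(D) = -3 + sqrt(2)*sqrt(D)/7 (g(D) = -3 + sqrt(D + D)/7 = -3 + sqrt(2*D)/7 = -3 + (sqrt(2)*sqrt(D))/7 = -3 + sqrt(2)*sqrt(D)/7)
j(O) = (-370 + O)/O (j(O) = (O - 370)/O = (-370 + O)/O)
c = -721/682 (c = -721*1/682 = -721/682 ≈ -1.0572)
M(h) = sqrt(-721/682 + h) (M(h) = sqrt(h - 721/682) = sqrt(-721/682 + h))
j(g(-44)) + M(1110) = (-370 + (-3 + sqrt(2)*sqrt(-44)/7))/(-3 + sqrt(2)*sqrt(-44)/7) + sqrt(-491722 + 465124*1110)/682 = (-370 + (-3 + sqrt(2)*(2*I*sqrt(11))/7))/(-3 + sqrt(2)*(2*I*sqrt(11))/7) + sqrt(-491722 + 516287640)/682 = (-370 + (-3 + 2*I*sqrt(22)/7))/(-3 + 2*I*sqrt(22)/7) + sqrt(515795918)/682 = (-373 + 2*I*sqrt(22)/7)/(-3 + 2*I*sqrt(22)/7) + sqrt(515795918)/682 = sqrt(515795918)/682 + (-373 + 2*I*sqrt(22)/7)/(-3 + 2*I*sqrt(22)/7)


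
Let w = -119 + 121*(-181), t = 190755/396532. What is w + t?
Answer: -8731443885/396532 ≈ -22020.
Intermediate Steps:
t = 190755/396532 (t = 190755*(1/396532) = 190755/396532 ≈ 0.48106)
w = -22020 (w = -119 - 21901 = -22020)
w + t = -22020 + 190755/396532 = -8731443885/396532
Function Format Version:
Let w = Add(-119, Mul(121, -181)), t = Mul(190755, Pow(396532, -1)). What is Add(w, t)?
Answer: Rational(-8731443885, 396532) ≈ -22020.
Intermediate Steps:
t = Rational(190755, 396532) (t = Mul(190755, Rational(1, 396532)) = Rational(190755, 396532) ≈ 0.48106)
w = -22020 (w = Add(-119, -21901) = -22020)
Add(w, t) = Add(-22020, Rational(190755, 396532)) = Rational(-8731443885, 396532)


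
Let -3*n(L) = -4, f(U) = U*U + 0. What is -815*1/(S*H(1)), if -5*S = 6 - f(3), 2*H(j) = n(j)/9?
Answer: -36675/2 ≈ -18338.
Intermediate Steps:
f(U) = U² (f(U) = U² + 0 = U²)
n(L) = 4/3 (n(L) = -⅓*(-4) = 4/3)
H(j) = 2/27 (H(j) = ((4/3)/9)/2 = ((4/3)*(⅑))/2 = (½)*(4/27) = 2/27)
S = ⅗ (S = -(6 - 1*3²)/5 = -(6 - 1*9)/5 = -(6 - 9)/5 = -⅕*(-3) = ⅗ ≈ 0.60000)
-815*1/(S*H(1)) = -815/((⅗)*(2/27)) = -815/2/45 = -815*45/2 = -36675/2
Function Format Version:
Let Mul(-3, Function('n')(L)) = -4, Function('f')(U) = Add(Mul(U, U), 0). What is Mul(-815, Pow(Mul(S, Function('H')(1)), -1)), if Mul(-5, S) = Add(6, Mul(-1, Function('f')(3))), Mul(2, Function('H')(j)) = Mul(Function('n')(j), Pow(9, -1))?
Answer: Rational(-36675, 2) ≈ -18338.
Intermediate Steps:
Function('f')(U) = Pow(U, 2) (Function('f')(U) = Add(Pow(U, 2), 0) = Pow(U, 2))
Function('n')(L) = Rational(4, 3) (Function('n')(L) = Mul(Rational(-1, 3), -4) = Rational(4, 3))
Function('H')(j) = Rational(2, 27) (Function('H')(j) = Mul(Rational(1, 2), Mul(Rational(4, 3), Pow(9, -1))) = Mul(Rational(1, 2), Mul(Rational(4, 3), Rational(1, 9))) = Mul(Rational(1, 2), Rational(4, 27)) = Rational(2, 27))
S = Rational(3, 5) (S = Mul(Rational(-1, 5), Add(6, Mul(-1, Pow(3, 2)))) = Mul(Rational(-1, 5), Add(6, Mul(-1, 9))) = Mul(Rational(-1, 5), Add(6, -9)) = Mul(Rational(-1, 5), -3) = Rational(3, 5) ≈ 0.60000)
Mul(-815, Pow(Mul(S, Function('H')(1)), -1)) = Mul(-815, Pow(Mul(Rational(3, 5), Rational(2, 27)), -1)) = Mul(-815, Pow(Rational(2, 45), -1)) = Mul(-815, Rational(45, 2)) = Rational(-36675, 2)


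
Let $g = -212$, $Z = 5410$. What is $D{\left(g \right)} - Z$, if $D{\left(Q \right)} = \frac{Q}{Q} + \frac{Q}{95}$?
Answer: $- \frac{514067}{95} \approx -5411.2$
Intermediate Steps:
$D{\left(Q \right)} = 1 + \frac{Q}{95}$ ($D{\left(Q \right)} = 1 + Q \frac{1}{95} = 1 + \frac{Q}{95}$)
$D{\left(g \right)} - Z = \left(1 + \frac{1}{95} \left(-212\right)\right) - 5410 = \left(1 - \frac{212}{95}\right) - 5410 = - \frac{117}{95} - 5410 = - \frac{514067}{95}$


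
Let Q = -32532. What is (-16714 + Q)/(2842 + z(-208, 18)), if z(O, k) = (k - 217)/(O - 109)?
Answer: -15610982/901113 ≈ -17.324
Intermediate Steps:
z(O, k) = (-217 + k)/(-109 + O)
(-16714 + Q)/(2842 + z(-208, 18)) = (-16714 - 32532)/(2842 + (-217 + 18)/(-109 - 208)) = -49246/(2842 - 199/(-317)) = -49246/(2842 - 1/317*(-199)) = -49246/(2842 + 199/317) = -49246/901113/317 = -49246*317/901113 = -15610982/901113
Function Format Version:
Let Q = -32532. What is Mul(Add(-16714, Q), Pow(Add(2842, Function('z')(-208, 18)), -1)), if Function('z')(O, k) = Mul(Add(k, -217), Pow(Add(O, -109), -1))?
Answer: Rational(-15610982, 901113) ≈ -17.324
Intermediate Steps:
Function('z')(O, k) = Mul(Pow(Add(-109, O), -1), Add(-217, k)) (Function('z')(O, k) = Mul(Add(-217, k), Pow(Add(-109, O), -1)) = Mul(Pow(Add(-109, O), -1), Add(-217, k)))
Mul(Add(-16714, Q), Pow(Add(2842, Function('z')(-208, 18)), -1)) = Mul(Add(-16714, -32532), Pow(Add(2842, Mul(Pow(Add(-109, -208), -1), Add(-217, 18))), -1)) = Mul(-49246, Pow(Add(2842, Mul(Pow(-317, -1), -199)), -1)) = Mul(-49246, Pow(Add(2842, Mul(Rational(-1, 317), -199)), -1)) = Mul(-49246, Pow(Add(2842, Rational(199, 317)), -1)) = Mul(-49246, Pow(Rational(901113, 317), -1)) = Mul(-49246, Rational(317, 901113)) = Rational(-15610982, 901113)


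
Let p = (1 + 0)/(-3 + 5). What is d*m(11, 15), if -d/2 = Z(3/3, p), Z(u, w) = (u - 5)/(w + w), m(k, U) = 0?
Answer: 0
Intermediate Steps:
p = ½ (p = 1/2 = 1*(½) = ½ ≈ 0.50000)
Z(u, w) = (-5 + u)/(2*w) (Z(u, w) = (-5 + u)/((2*w)) = (-5 + u)*(1/(2*w)) = (-5 + u)/(2*w))
d = 8 (d = -(-5 + 3/3)/½ = -2*(-5 + 3*(⅓)) = -2*(-5 + 1) = -2*(-4) = 8)
d*m(11, 15) = 8*0 = 0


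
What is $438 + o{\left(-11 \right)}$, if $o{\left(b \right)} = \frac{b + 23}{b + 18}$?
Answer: $\frac{3078}{7} \approx 439.71$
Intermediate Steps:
$o{\left(b \right)} = \frac{23 + b}{18 + b}$
$438 + o{\left(-11 \right)} = 438 + \frac{23 - 11}{18 - 11} = 438 + \frac{1}{7} \cdot 12 = 438 + \frac{12}{7} = \frac{3078}{7}$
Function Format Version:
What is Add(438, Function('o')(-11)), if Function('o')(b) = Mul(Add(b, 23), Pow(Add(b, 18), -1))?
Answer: Rational(3078, 7) ≈ 439.71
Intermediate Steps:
Function('o')(b) = Mul(Pow(Add(18, b), -1), Add(23, b)) (Function('o')(b) = Mul(Add(23, b), Pow(Add(18, b), -1)) = Mul(Pow(Add(18, b), -1), Add(23, b)))
Add(438, Function('o')(-11)) = Add(438, Mul(Pow(Add(18, -11), -1), Add(23, -11))) = Add(438, Mul(Pow(7, -1), 12)) = Add(438, Mul(Rational(1, 7), 12)) = Add(438, Rational(12, 7)) = Rational(3078, 7)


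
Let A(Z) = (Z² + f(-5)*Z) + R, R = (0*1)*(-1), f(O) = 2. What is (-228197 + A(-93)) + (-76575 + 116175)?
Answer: -180134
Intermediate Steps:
R = 0 (R = 0*(-1) = 0)
A(Z) = Z² + 2*Z (A(Z) = (Z² + 2*Z) + 0 = Z² + 2*Z)
(-228197 + A(-93)) + (-76575 + 116175) = (-228197 - 93*(2 - 93)) + (-76575 + 116175) = (-228197 - 93*(-91)) + 39600 = (-228197 + 8463) + 39600 = -219734 + 39600 = -180134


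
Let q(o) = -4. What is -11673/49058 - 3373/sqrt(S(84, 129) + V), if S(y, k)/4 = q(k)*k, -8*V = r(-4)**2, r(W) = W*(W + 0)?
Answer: -11673/49058 + 3373*I*sqrt(131)/524 ≈ -0.23794 + 73.675*I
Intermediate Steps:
r(W) = W**2 (r(W) = W*W = W**2)
V = -32 (V = -((-4)**2)**2/8 = -1/8*16**2 = -1/8*256 = -32)
S(y, k) = -16*k (S(y, k) = 4*(-4*k) = -16*k)
-11673/49058 - 3373/sqrt(S(84, 129) + V) = -11673/49058 - 3373/sqrt(-16*129 - 32) = -11673*1/49058 - 3373/sqrt(-2064 - 32) = -11673/49058 - 3373*(-I*sqrt(131)/524) = -11673/49058 - (-3373)*I*sqrt(131)/524 = -11673/49058 + 3373*I*sqrt(131)/524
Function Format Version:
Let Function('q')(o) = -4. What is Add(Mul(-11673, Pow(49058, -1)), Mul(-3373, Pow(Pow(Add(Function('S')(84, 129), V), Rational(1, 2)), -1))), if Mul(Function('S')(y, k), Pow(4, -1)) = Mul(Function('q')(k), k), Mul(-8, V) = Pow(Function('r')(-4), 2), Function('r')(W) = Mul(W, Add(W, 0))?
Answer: Add(Rational(-11673, 49058), Mul(Rational(3373, 524), I, Pow(131, Rational(1, 2)))) ≈ Add(-0.23794, Mul(73.675, I))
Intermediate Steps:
Function('r')(W) = Pow(W, 2) (Function('r')(W) = Mul(W, W) = Pow(W, 2))
V = -32 (V = Mul(Rational(-1, 8), Pow(Pow(-4, 2), 2)) = Mul(Rational(-1, 8), Pow(16, 2)) = Mul(Rational(-1, 8), 256) = -32)
Function('S')(y, k) = Mul(-16, k) (Function('S')(y, k) = Mul(4, Mul(-4, k)) = Mul(-16, k))
Add(Mul(-11673, Pow(49058, -1)), Mul(-3373, Pow(Pow(Add(Function('S')(84, 129), V), Rational(1, 2)), -1))) = Add(Mul(-11673, Pow(49058, -1)), Mul(-3373, Pow(Pow(Add(Mul(-16, 129), -32), Rational(1, 2)), -1))) = Add(Mul(-11673, Rational(1, 49058)), Mul(-3373, Pow(Pow(Add(-2064, -32), Rational(1, 2)), -1))) = Add(Rational(-11673, 49058), Mul(-3373, Pow(Pow(-2096, Rational(1, 2)), -1))) = Add(Rational(-11673, 49058), Mul(-3373, Pow(Mul(4, I, Pow(131, Rational(1, 2))), -1))) = Add(Rational(-11673, 49058), Mul(-3373, Mul(Rational(-1, 524), I, Pow(131, Rational(1, 2))))) = Add(Rational(-11673, 49058), Mul(Rational(3373, 524), I, Pow(131, Rational(1, 2))))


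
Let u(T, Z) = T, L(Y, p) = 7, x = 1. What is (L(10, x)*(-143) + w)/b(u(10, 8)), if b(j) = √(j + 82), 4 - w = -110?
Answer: -887*√23/46 ≈ -92.476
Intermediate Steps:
w = 114 (w = 4 - 1*(-110) = 4 + 110 = 114)
b(j) = √(82 + j)
(L(10, x)*(-143) + w)/b(u(10, 8)) = (7*(-143) + 114)/(√(82 + 10)) = (-1001 + 114)/(√92) = -887*√23/46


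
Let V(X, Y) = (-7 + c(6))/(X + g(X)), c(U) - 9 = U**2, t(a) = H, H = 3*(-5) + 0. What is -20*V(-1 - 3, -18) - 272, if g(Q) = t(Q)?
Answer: -232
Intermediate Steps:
H = -15 (H = -15 + 0 = -15)
t(a) = -15
g(Q) = -15
c(U) = 9 + U**2
V(X, Y) = 38/(-15 + X) (V(X, Y) = (-7 + (9 + 6**2))/(X - 15) = (-7 + (9 + 36))/(-15 + X) = (-7 + 45)/(-15 + X) = 38/(-15 + X))
-20*V(-1 - 3, -18) - 272 = -760/(-15 + (-1 - 3)) - 272 = -760/(-15 - 4) - 272 = -760/(-19) - 272 = -760*(-1)/19 - 272 = -20*(-2) - 272 = 40 - 272 = -232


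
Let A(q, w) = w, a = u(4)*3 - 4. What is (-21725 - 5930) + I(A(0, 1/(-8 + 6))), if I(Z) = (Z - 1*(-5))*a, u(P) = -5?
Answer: -55481/2 ≈ -27741.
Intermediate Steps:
a = -19 (a = -5*3 - 4 = -15 - 4 = -19)
I(Z) = -95 - 19*Z (I(Z) = (Z - 1*(-5))*(-19) = (Z + 5)*(-19) = (5 + Z)*(-19) = -95 - 19*Z)
(-21725 - 5930) + I(A(0, 1/(-8 + 6))) = (-21725 - 5930) + (-95 - 19/(-8 + 6)) = -27655 + (-95 - 19/(-2)) = -27655 + (-95 - 19*(-½)) = -27655 + (-95 + 19/2) = -27655 - 171/2 = -55481/2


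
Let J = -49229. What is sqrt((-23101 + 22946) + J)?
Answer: 2*I*sqrt(12346) ≈ 222.23*I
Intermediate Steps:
sqrt((-23101 + 22946) + J) = sqrt((-23101 + 22946) - 49229) = sqrt(-155 - 49229) = sqrt(-49384) = 2*I*sqrt(12346)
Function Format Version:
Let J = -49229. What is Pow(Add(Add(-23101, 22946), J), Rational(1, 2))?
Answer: Mul(2, I, Pow(12346, Rational(1, 2))) ≈ Mul(222.23, I)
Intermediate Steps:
Pow(Add(Add(-23101, 22946), J), Rational(1, 2)) = Pow(Add(Add(-23101, 22946), -49229), Rational(1, 2)) = Pow(Add(-155, -49229), Rational(1, 2)) = Pow(-49384, Rational(1, 2)) = Mul(2, I, Pow(12346, Rational(1, 2)))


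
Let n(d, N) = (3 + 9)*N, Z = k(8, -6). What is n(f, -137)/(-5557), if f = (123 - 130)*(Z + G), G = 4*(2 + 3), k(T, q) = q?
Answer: 1644/5557 ≈ 0.29584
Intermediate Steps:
G = 20 (G = 4*5 = 20)
Z = -6
f = -98 (f = (123 - 130)*(-6 + 20) = -7*14 = -98)
n(d, N) = 12*N
n(f, -137)/(-5557) = (12*(-137))/(-5557) = -1644*(-1/5557) = 1644/5557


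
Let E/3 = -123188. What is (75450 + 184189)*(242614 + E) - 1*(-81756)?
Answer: -32961089294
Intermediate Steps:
E = -369564 (E = 3*(-123188) = -369564)
(75450 + 184189)*(242614 + E) - 1*(-81756) = (75450 + 184189)*(242614 - 369564) - 1*(-81756) = 259639*(-126950) + 81756 = -32961171050 + 81756 = -32961089294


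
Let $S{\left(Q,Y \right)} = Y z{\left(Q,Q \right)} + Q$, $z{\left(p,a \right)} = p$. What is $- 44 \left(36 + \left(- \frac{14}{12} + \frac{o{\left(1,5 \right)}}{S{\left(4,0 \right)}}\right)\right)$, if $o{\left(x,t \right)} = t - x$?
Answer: $- \frac{4730}{3} \approx -1576.7$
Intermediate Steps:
$S{\left(Q,Y \right)} = Q + Q Y$ ($S{\left(Q,Y \right)} = Y Q + Q = Q Y + Q = Q + Q Y$)
$- 44 \left(36 + \left(- \frac{14}{12} + \frac{o{\left(1,5 \right)}}{S{\left(4,0 \right)}}\right)\right) = - 44 \left(36 - \left(\frac{7}{6} - \frac{5 - 1}{4 \left(1 + 0\right)}\right)\right) = - 44 \left(36 - \left(\frac{7}{6} - \frac{5 - 1}{4 \cdot 1}\right)\right) = - 44 \left(36 - \left(\frac{7}{6} - \frac{4}{4}\right)\right) = - 44 \left(36 + \left(- \frac{7}{6} + 4 \cdot \frac{1}{4}\right)\right) = - 44 \left(36 + \left(- \frac{7}{6} + 1\right)\right) = - 44 \left(36 - \frac{1}{6}\right) = \left(-44\right) \frac{215}{6} = - \frac{4730}{3}$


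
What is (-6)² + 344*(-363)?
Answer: -124836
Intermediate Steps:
(-6)² + 344*(-363) = 36 - 124872 = -124836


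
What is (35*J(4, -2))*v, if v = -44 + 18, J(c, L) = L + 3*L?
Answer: 7280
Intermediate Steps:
J(c, L) = 4*L
v = -26
(35*J(4, -2))*v = (35*(4*(-2)))*(-26) = (35*(-8))*(-26) = -280*(-26) = 7280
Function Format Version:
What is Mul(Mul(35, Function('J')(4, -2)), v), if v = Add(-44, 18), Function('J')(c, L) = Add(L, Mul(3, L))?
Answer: 7280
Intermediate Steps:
Function('J')(c, L) = Mul(4, L)
v = -26
Mul(Mul(35, Function('J')(4, -2)), v) = Mul(Mul(35, Mul(4, -2)), -26) = Mul(Mul(35, -8), -26) = Mul(-280, -26) = 7280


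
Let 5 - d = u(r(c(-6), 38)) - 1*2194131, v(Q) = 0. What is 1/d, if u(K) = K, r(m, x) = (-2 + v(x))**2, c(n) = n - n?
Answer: 1/2194132 ≈ 4.5576e-7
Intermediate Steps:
c(n) = 0
r(m, x) = 4 (r(m, x) = (-2 + 0)**2 = (-2)**2 = 4)
d = 2194132 (d = 5 - (4 - 1*2194131) = 5 - (4 - 2194131) = 5 - 1*(-2194127) = 5 + 2194127 = 2194132)
1/d = 1/2194132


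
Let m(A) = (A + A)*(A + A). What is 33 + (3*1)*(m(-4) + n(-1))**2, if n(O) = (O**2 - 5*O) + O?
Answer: 14316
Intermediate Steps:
n(O) = O**2 - 4*O
m(A) = 4*A**2 (m(A) = (2*A)*(2*A) = 4*A**2)
33 + (3*1)*(m(-4) + n(-1))**2 = 33 + (3*1)*(4*(-4)**2 - (-4 - 1))**2 = 33 + 3*(4*16 - 1*(-5))**2 = 33 + 3*(64 + 5)**2 = 33 + 3*69**2 = 33 + 3*4761 = 33 + 14283 = 14316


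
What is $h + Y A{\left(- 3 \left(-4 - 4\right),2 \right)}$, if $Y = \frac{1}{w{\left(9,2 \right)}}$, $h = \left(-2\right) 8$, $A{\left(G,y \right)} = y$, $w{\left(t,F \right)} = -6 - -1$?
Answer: $- \frac{82}{5} \approx -16.4$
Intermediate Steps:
$w{\left(t,F \right)} = -5$ ($w{\left(t,F \right)} = -6 + 1 = -5$)
$h = -16$
$Y = - \frac{1}{5}$ ($Y = \frac{1}{-5} = - \frac{1}{5} \approx -0.2$)
$h + Y A{\left(- 3 \left(-4 - 4\right),2 \right)} = -16 - \frac{2}{5} = - \frac{82}{5}$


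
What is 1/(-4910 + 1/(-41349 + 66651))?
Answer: -25302/124232819 ≈ -0.00020367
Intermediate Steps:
1/(-4910 + 1/(-41349 + 66651)) = 1/(-4910 + 1/25302) = 1/(-124232819/25302) = -25302/124232819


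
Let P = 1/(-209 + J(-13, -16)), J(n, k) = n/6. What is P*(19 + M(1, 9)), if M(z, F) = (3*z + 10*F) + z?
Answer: -678/1267 ≈ -0.53512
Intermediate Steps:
J(n, k) = n/6 (J(n, k) = n*(⅙) = n/6)
M(z, F) = 4*z + 10*F
P = -6/1267 (P = 1/(-209 + (⅙)*(-13)) = 1/(-209 - 13/6) = 1/(-1267/6) = -6/1267 ≈ -0.0047356)
P*(19 + M(1, 9)) = -6*(19 + (4*1 + 10*9))/1267 = -6*(19 + (4 + 90))/1267 = -6*(19 + 94)/1267 = -6/1267*113 = -678/1267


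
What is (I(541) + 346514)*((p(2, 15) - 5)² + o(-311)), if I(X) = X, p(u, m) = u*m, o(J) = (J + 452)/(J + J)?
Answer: 134868696495/622 ≈ 2.1683e+8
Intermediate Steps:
o(J) = (452 + J)/(2*J) (o(J) = (452 + J)/((2*J)) = (452 + J)*(1/(2*J)) = (452 + J)/(2*J))
p(u, m) = m*u
(I(541) + 346514)*((p(2, 15) - 5)² + o(-311)) = (541 + 346514)*((15*2 - 5)² + (½)*(452 - 311)/(-311)) = 347055*((30 - 5)² + (½)*(-1/311)*141) = 347055*(25² - 141/622) = 347055*(625 - 141/622) = 347055*(388609/622) = 134868696495/622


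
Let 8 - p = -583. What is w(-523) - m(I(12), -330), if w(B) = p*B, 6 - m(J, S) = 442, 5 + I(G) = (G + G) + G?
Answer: -308657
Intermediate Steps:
I(G) = -5 + 3*G (I(G) = -5 + ((G + G) + G) = -5 + (2*G + G) = -5 + 3*G)
m(J, S) = -436 (m(J, S) = 6 - 1*442 = 6 - 442 = -436)
p = 591 (p = 8 - 1*(-583) = 8 + 583 = 591)
w(B) = 591*B
w(-523) - m(I(12), -330) = 591*(-523) - 1*(-436) = -309093 + 436 = -308657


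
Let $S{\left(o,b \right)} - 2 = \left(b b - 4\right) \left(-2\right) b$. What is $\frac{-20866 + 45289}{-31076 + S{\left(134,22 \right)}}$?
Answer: $- \frac{8141}{17398} \approx -0.46793$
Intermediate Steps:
$S{\left(o,b \right)} = 2 + b \left(8 - 2 b^{2}\right)$ ($S{\left(o,b \right)} = 2 + \left(b b - 4\right) \left(-2\right) b = 2 + \left(b^{2} - 4\right) \left(-2\right) b = 2 + \left(-4 + b^{2}\right) \left(-2\right) b = 2 + \left(8 - 2 b^{2}\right) b = 2 + b \left(8 - 2 b^{2}\right)$)
$\frac{-20866 + 45289}{-31076 + S{\left(134,22 \right)}} = \frac{-20866 + 45289}{-31076 + \left(2 - 2 \cdot 22^{3} + 8 \cdot 22\right)} = \frac{24423}{-31076 + \left(2 - 21296 + 176\right)} = \frac{24423}{-31076 - 21118} = \frac{24423}{-52194} = 24423 \left(- \frac{1}{52194}\right) = - \frac{8141}{17398}$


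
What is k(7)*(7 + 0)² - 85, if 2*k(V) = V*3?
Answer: 859/2 ≈ 429.50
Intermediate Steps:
k(V) = 3*V/2 (k(V) = (V*3)/2 = (3*V)/2 = 3*V/2)
k(7)*(7 + 0)² - 85 = ((3/2)*7)*(7 + 0)² - 85 = (21/2)*7² - 85 = (21/2)*49 - 85 = 1029/2 - 85 = 859/2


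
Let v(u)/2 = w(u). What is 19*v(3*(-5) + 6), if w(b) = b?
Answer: -342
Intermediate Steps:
v(u) = 2*u
19*v(3*(-5) + 6) = 19*(2*(3*(-5) + 6)) = 19*(2*(-15 + 6)) = 19*(2*(-9)) = 19*(-18) = -342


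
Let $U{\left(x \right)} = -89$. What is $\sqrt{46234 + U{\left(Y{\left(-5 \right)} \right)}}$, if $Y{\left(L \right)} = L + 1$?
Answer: $\sqrt{46145} \approx 214.81$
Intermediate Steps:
$Y{\left(L \right)} = 1 + L$
$\sqrt{46234 + U{\left(Y{\left(-5 \right)} \right)}} = \sqrt{46234 - 89} = \sqrt{46145}$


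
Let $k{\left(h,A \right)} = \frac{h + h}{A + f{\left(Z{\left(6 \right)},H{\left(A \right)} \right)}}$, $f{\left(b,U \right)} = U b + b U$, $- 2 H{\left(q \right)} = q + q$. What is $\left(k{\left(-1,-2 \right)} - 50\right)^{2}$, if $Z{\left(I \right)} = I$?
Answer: $\frac{303601}{121} \approx 2509.1$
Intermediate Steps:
$H{\left(q \right)} = - q$ ($H{\left(q \right)} = - \frac{q + q}{2} = - \frac{2 q}{2} = - q$)
$f{\left(b,U \right)} = 2 U b$ ($f{\left(b,U \right)} = U b + U b = 2 U b$)
$k{\left(h,A \right)} = - \frac{2 h}{11 A}$ ($k{\left(h,A \right)} = \frac{h + h}{A + 2 \left(- A\right) 6} = \frac{2 h}{A - 12 A} = \frac{2 h}{\left(-11\right) A} = 2 h \left(- \frac{1}{11 A}\right) = - \frac{2 h}{11 A}$)
$\left(k{\left(-1,-2 \right)} - 50\right)^{2} = \left(\left(- \frac{2}{11}\right) \left(-1\right) \frac{1}{-2} - 50\right)^{2} = \left(\left(- \frac{2}{11}\right) \left(-1\right) \left(- \frac{1}{2}\right) - 50\right)^{2} = \left(- \frac{1}{11} - 50\right)^{2} = \left(- \frac{551}{11}\right)^{2} = \frac{303601}{121}$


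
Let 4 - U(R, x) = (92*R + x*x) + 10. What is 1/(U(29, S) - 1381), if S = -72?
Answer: -1/9239 ≈ -0.00010824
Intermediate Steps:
U(R, x) = -6 - x**2 - 92*R (U(R, x) = 4 - ((92*R + x*x) + 10) = 4 - ((92*R + x**2) + 10) = 4 - ((x**2 + 92*R) + 10) = 4 - (10 + x**2 + 92*R) = 4 + (-10 - x**2 - 92*R) = -6 - x**2 - 92*R)
1/(U(29, S) - 1381) = 1/((-6 - 1*(-72)**2 - 92*29) - 1381) = 1/((-6 - 1*5184 - 2668) - 1381) = 1/((-6 - 5184 - 2668) - 1381) = 1/(-7858 - 1381) = 1/(-9239) = -1/9239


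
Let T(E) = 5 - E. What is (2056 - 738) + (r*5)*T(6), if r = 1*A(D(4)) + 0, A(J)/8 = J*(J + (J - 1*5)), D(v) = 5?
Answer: 318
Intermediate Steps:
A(J) = 8*J*(-5 + 2*J) (A(J) = 8*(J*(J + (J - 1*5))) = 8*(J*(J + (J - 5))) = 8*(J*(J + (-5 + J))) = 8*(J*(-5 + 2*J)) = 8*J*(-5 + 2*J))
r = 200 (r = 1*(8*5*(-5 + 2*5)) + 0 = 1*(8*5*(-5 + 10)) + 0 = 1*(8*5*5) + 0 = 1*200 + 0 = 200 + 0 = 200)
(2056 - 738) + (r*5)*T(6) = (2056 - 738) + (200*5)*(5 - 1*6) = 1318 + 1000*(5 - 6) = 1318 + 1000*(-1) = 1318 - 1000 = 318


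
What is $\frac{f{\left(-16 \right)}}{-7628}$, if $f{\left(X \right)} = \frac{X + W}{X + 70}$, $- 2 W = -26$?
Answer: $\frac{1}{137304} \approx 7.2831 \cdot 10^{-6}$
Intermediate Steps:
$W = 13$ ($W = \left(- \frac{1}{2}\right) \left(-26\right) = 13$)
$f{\left(X \right)} = \frac{13 + X}{70 + X}$ ($f{\left(X \right)} = \frac{X + 13}{X + 70} = \frac{13 + X}{70 + X}$)
$\frac{f{\left(-16 \right)}}{-7628} = \frac{\frac{1}{70 - 16} \left(13 - 16\right)}{-7628} = \frac{1}{54} \left(-3\right) \left(- \frac{1}{7628}\right) = \left(- \frac{1}{18}\right) \left(- \frac{1}{7628}\right) = \frac{1}{137304}$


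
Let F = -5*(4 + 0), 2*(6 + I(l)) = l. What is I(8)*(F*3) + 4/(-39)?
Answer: 4676/39 ≈ 119.90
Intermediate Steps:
I(l) = -6 + l/2
F = -20 (F = -5*4 = -20)
I(8)*(F*3) + 4/(-39) = (-6 + (½)*8)*(-20*3) + 4/(-39) = (-6 + 4)*(-60) + 4*(-1/39) = -2*(-60) - 4/39 = 120 - 4/39 = 4676/39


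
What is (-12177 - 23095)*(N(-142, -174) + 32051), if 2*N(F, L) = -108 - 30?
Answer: -1128069104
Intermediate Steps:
N(F, L) = -69 (N(F, L) = (-108 - 30)/2 = (1/2)*(-138) = -69)
(-12177 - 23095)*(N(-142, -174) + 32051) = (-12177 - 23095)*(-69 + 32051) = -35272*31982 = -1128069104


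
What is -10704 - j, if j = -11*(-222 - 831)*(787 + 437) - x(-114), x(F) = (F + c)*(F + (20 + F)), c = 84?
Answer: -14182056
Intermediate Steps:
x(F) = (20 + 2*F)*(84 + F) (x(F) = (F + 84)*(F + (20 + F)) = (84 + F)*(20 + 2*F) = (20 + 2*F)*(84 + F))
j = 14171352 (j = -11*(-222 - 831)*(787 + 437) - (1680 + 2*(-114)² + 188*(-114)) = -(-11583)*1224 - (1680 + 2*12996 - 21432) = -11*(-1288872) - (1680 + 25992 - 21432) = 14177592 - 1*6240 = 14177592 - 6240 = 14171352)
-10704 - j = -10704 - 1*14171352 = -10704 - 14171352 = -14182056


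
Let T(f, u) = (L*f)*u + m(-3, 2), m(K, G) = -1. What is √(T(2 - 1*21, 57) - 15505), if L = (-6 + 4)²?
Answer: I*√19838 ≈ 140.85*I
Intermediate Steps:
L = 4 (L = (-2)² = 4)
T(f, u) = -1 + 4*f*u (T(f, u) = (4*f)*u - 1 = 4*f*u - 1 = -1 + 4*f*u)
√(T(2 - 1*21, 57) - 15505) = √((-1 + 4*(2 - 1*21)*57) - 15505) = √((-1 + 4*(2 - 21)*57) - 15505) = √((-1 + 4*(-19)*57) - 15505) = √((-1 - 4332) - 15505) = √(-4333 - 15505) = √(-19838) = I*√19838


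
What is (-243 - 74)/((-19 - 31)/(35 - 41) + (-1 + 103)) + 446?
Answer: 146675/331 ≈ 443.13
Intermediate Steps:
(-243 - 74)/((-19 - 31)/(35 - 41) + (-1 + 103)) + 446 = -317/(-50/(-6) + 102) + 446 = -317/(-50*(-1/6) + 102) + 446 = -317/(25/3 + 102) + 446 = -317/331/3 + 446 = -317*3/331 + 446 = -951/331 + 446 = 146675/331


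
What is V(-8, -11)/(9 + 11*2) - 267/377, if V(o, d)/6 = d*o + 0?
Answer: 190779/11687 ≈ 16.324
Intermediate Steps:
V(o, d) = 6*d*o (V(o, d) = 6*(d*o + 0) = 6*(d*o) = 6*d*o)
V(-8, -11)/(9 + 11*2) - 267/377 = (6*(-11)*(-8))/(9 + 11*2) - 267/377 = 528/(9 + 22) - 267*1/377 = 528/31 - 267/377 = 190779/11687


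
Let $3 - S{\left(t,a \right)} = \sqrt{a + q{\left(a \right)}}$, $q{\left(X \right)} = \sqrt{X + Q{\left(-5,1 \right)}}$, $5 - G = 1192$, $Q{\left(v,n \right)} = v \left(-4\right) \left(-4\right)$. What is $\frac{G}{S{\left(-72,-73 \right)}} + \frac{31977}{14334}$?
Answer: $\frac{10659}{4778} - \frac{1187}{3 - \sqrt{-73 + 3 i \sqrt{17}}} \approx -32.132 - 129.3 i$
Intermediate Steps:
$Q{\left(v,n \right)} = 16 v$ ($Q{\left(v,n \right)} = - 4 v \left(-4\right) = 16 v$)
$G = -1187$ ($G = 5 - 1192 = -1187$)
$q{\left(X \right)} = \sqrt{-80 + X}$ ($q{\left(X \right)} = \sqrt{X + 16 \left(-5\right)} = \sqrt{X - 80} = \sqrt{-80 + X}$)
$S{\left(t,a \right)} = 3 - \sqrt{a + \sqrt{-80 + a}}$
$\frac{G}{S{\left(-72,-73 \right)}} + \frac{31977}{14334} = - \frac{1187}{3 - \sqrt{-73 + \sqrt{-80 - 73}}} + \frac{31977}{14334} = - \frac{1187}{3 - \sqrt{-73 + \sqrt{-153}}} + 31977 \cdot \frac{1}{14334} = - \frac{1187}{3 - \sqrt{-73 + 3 i \sqrt{17}}} + \frac{10659}{4778} = \frac{10659}{4778} - \frac{1187}{3 - \sqrt{-73 + 3 i \sqrt{17}}}$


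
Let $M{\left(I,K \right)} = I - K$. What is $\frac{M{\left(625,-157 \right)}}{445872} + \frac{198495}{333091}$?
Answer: $\frac{4034719991}{6750725016} \approx 0.59767$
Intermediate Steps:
$\frac{M{\left(625,-157 \right)}}{445872} + \frac{198495}{333091} = \frac{625 - -157}{445872} + \frac{198495}{333091} = \left(625 + 157\right) \frac{1}{445872} + 198495 \cdot \frac{1}{333091} = 782 \cdot \frac{1}{445872} + \frac{18045}{30281} = \frac{391}{222936} + \frac{18045}{30281} = \frac{4034719991}{6750725016}$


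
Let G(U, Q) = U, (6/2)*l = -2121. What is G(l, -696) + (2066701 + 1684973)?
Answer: 3750967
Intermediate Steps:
l = -707 (l = (1/3)*(-2121) = -707)
G(l, -696) + (2066701 + 1684973) = -707 + (2066701 + 1684973) = -707 + 3751674 = 3750967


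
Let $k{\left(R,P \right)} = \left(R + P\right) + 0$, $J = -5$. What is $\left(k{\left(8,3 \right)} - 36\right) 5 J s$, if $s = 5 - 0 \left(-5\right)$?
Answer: $3125$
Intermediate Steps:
$s = 5$ ($s = 5 - 0 = 5 + 0 = 5$)
$k{\left(R,P \right)} = P + R$ ($k{\left(R,P \right)} = \left(P + R\right) + 0 = P + R$)
$\left(k{\left(8,3 \right)} - 36\right) 5 J s = \left(\left(3 + 8\right) - 36\right) 5 \left(-5\right) 5 = \left(11 - 36\right) \left(\left(-25\right) 5\right) = \left(-25\right) \left(-125\right) = 3125$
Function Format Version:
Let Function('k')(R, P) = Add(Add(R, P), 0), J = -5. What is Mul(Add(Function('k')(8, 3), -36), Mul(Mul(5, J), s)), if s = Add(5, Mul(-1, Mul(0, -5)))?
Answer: 3125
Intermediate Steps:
s = 5 (s = Add(5, Mul(-1, 0)) = Add(5, 0) = 5)
Function('k')(R, P) = Add(P, R) (Function('k')(R, P) = Add(Add(P, R), 0) = Add(P, R))
Mul(Add(Function('k')(8, 3), -36), Mul(Mul(5, J), s)) = Mul(Add(Add(3, 8), -36), Mul(Mul(5, -5), 5)) = Mul(Add(11, -36), Mul(-25, 5)) = Mul(-25, -125) = 3125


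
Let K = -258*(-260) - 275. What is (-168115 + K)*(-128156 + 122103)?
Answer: 613229430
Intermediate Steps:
K = 66805 (K = 67080 - 275 = 66805)
(-168115 + K)*(-128156 + 122103) = (-168115 + 66805)*(-128156 + 122103) = -101310*(-6053) = 613229430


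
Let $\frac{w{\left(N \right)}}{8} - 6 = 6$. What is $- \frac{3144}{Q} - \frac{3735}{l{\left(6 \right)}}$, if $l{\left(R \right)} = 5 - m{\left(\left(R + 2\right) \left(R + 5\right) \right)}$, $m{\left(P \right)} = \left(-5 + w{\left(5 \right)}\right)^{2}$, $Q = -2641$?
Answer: $\frac{35883879}{21856916} \approx 1.6418$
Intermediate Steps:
$w{\left(N \right)} = 96$ ($w{\left(N \right)} = 48 + 8 \cdot 6 = 48 + 48 = 96$)
$m{\left(P \right)} = 8281$ ($m{\left(P \right)} = \left(-5 + 96\right)^{2} = 91^{2} = 8281$)
$l{\left(R \right)} = -8276$ ($l{\left(R \right)} = 5 - 8281 = -8276$)
$- \frac{3144}{Q} - \frac{3735}{l{\left(6 \right)}} = - \frac{3144}{-2641} - \frac{3735}{-8276} = \left(-3144\right) \left(- \frac{1}{2641}\right) - - \frac{3735}{8276} = \frac{3144}{2641} + \frac{3735}{8276} = \frac{35883879}{21856916}$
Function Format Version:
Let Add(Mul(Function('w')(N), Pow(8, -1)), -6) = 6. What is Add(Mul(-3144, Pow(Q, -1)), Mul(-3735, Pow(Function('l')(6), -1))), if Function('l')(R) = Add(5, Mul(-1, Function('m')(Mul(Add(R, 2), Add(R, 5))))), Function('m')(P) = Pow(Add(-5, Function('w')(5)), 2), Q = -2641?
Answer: Rational(35883879, 21856916) ≈ 1.6418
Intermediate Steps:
Function('w')(N) = 96 (Function('w')(N) = Add(48, Mul(8, 6)) = Add(48, 48) = 96)
Function('m')(P) = 8281 (Function('m')(P) = Pow(Add(-5, 96), 2) = Pow(91, 2) = 8281)
Function('l')(R) = -8276 (Function('l')(R) = Add(5, Mul(-1, 8281)) = Add(5, -8281) = -8276)
Add(Mul(-3144, Pow(Q, -1)), Mul(-3735, Pow(Function('l')(6), -1))) = Add(Mul(-3144, Pow(-2641, -1)), Mul(-3735, Pow(-8276, -1))) = Add(Mul(-3144, Rational(-1, 2641)), Mul(-3735, Rational(-1, 8276))) = Add(Rational(3144, 2641), Rational(3735, 8276)) = Rational(35883879, 21856916)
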